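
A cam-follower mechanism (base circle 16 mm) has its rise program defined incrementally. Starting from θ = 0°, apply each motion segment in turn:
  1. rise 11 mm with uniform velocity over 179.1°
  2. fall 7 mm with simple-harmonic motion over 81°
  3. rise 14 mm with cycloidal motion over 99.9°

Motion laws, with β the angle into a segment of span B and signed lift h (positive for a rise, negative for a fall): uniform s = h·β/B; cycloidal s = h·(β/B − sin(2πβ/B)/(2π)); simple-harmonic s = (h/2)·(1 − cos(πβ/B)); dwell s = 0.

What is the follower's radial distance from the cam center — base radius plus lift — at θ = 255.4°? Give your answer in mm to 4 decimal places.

seg 1 [0°–179.1°] uniform, h=11: full span → s += 11 → s = 11.0000
seg 2 [179.1°–260.1°] simple-harmonic, h=-7: θ=255.4° here. β=76.3, B=81. -7/2·(1 − cos(π·0.9420)) = -6.9420 → s = 4.0580
radial distance = base radius + s = 16 + 4.0580 = 20.0580

20.0580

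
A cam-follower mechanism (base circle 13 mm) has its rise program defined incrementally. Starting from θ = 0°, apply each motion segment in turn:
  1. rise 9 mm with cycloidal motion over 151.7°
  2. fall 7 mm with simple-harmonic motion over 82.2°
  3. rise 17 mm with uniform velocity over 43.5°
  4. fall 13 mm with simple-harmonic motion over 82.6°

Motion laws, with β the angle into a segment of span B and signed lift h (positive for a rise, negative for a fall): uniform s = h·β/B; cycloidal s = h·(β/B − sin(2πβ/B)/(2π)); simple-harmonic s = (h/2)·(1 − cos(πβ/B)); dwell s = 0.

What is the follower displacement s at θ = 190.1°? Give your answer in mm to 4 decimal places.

seg 1 [0°–151.7°] cycloidal, h=9: full span → s += 9 → s = 9.0000
seg 2 [151.7°–233.9°] simple-harmonic, h=-7: θ=190.1° here. β=38.4, B=82.2. -7/2·(1 − cos(π·0.4672)) = -3.1395 → s = 5.8605

5.8605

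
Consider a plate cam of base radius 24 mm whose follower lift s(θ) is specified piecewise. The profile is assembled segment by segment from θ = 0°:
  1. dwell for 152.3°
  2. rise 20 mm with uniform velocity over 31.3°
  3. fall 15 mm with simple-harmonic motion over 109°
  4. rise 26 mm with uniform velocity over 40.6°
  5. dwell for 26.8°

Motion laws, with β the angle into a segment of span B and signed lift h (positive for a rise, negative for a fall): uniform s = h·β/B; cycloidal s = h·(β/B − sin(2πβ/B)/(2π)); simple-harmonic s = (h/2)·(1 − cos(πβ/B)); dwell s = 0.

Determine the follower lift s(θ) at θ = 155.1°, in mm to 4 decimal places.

seg 1 [0°–152.3°] dwell: s stays 0.0000
seg 2 [152.3°–183.6°] uniform, h=20: θ=155.1° here. β=2.8, B=31.3. 20·2.8/31.3 = 1.7891 → s = 1.7891

1.7891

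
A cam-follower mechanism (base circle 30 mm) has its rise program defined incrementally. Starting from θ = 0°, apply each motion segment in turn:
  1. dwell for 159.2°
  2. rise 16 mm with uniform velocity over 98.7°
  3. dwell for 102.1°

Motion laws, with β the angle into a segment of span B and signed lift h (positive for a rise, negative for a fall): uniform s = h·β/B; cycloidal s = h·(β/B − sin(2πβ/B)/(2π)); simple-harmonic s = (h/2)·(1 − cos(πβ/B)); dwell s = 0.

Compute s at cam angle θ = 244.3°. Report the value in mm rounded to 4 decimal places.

seg 1 [0°–159.2°] dwell: s stays 0.0000
seg 2 [159.2°–257.9°] uniform, h=16: θ=244.3° here. β=85.1, B=98.7. 16·85.1/98.7 = 13.7953 → s = 13.7953

13.7953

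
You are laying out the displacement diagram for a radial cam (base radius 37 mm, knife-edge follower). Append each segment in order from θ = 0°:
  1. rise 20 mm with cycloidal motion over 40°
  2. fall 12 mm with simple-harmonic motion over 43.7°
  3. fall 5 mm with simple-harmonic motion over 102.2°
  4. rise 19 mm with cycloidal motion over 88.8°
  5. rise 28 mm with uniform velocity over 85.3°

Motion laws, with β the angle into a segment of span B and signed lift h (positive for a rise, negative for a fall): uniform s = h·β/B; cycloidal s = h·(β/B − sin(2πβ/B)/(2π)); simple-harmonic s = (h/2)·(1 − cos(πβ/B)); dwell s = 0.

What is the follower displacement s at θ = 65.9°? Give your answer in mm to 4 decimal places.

seg 1 [0°–40°] cycloidal, h=20: full span → s += 20 → s = 20.0000
seg 2 [40°–83.7°] simple-harmonic, h=-12: θ=65.9° here. β=25.9, B=43.7. -12/2·(1 − cos(π·0.5927)) = -7.7223 → s = 12.2777

12.2777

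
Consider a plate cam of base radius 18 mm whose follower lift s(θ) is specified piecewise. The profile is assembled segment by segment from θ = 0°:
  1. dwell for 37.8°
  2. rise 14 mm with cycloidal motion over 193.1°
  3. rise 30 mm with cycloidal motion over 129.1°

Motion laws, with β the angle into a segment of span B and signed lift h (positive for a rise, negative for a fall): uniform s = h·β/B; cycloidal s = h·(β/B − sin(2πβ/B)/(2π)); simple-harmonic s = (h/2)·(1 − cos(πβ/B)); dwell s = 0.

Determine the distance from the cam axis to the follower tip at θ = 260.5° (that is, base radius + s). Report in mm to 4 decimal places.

seg 1 [0°–37.8°] dwell: s stays 0.0000
seg 2 [37.8°–230.9°] cycloidal, h=14: full span → s += 14 → s = 14.0000
seg 3 [230.9°–360°] cycloidal, h=30: θ=260.5° here. β=29.6, B=129.1. 30·(0.2293 − sin(2π·0.2293)/(2π)) = 2.1441 → s = 16.1441
radial distance = base radius + s = 18 + 16.1441 = 34.1441

34.1441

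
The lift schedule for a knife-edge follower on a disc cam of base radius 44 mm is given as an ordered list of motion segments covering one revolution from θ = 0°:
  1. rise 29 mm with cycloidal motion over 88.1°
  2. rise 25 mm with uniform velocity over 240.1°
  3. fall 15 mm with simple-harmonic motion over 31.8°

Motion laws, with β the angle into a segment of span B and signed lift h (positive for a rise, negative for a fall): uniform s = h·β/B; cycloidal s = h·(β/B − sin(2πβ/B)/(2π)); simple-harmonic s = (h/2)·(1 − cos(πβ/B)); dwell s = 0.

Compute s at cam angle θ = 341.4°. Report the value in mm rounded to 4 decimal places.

seg 1 [0°–88.1°] cycloidal, h=29: full span → s += 29 → s = 29.0000
seg 2 [88.1°–328.2°] uniform, h=25: full span → s += 25 → s = 54.0000
seg 3 [328.2°–360°] simple-harmonic, h=-15: θ=341.4° here. β=13.2, B=31.8. -15/2·(1 − cos(π·0.4151)) = -5.5231 → s = 48.4769

48.4769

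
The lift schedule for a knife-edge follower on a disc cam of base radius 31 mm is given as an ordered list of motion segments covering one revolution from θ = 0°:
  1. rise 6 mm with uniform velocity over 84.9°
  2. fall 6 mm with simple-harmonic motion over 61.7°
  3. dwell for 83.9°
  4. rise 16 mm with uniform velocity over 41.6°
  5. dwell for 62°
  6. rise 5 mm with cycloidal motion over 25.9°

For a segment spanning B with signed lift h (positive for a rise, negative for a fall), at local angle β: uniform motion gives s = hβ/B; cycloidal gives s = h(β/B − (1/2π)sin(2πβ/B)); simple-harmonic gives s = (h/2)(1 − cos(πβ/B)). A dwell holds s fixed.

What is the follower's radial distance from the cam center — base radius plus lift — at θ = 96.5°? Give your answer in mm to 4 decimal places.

seg 1 [0°–84.9°] uniform, h=6: full span → s += 6 → s = 6.0000
seg 2 [84.9°–146.6°] simple-harmonic, h=-6: θ=96.5° here. β=11.6, B=61.7. -6/2·(1 − cos(π·0.1880)) = -0.5082 → s = 5.4918
radial distance = base radius + s = 31 + 5.4918 = 36.4918

36.4918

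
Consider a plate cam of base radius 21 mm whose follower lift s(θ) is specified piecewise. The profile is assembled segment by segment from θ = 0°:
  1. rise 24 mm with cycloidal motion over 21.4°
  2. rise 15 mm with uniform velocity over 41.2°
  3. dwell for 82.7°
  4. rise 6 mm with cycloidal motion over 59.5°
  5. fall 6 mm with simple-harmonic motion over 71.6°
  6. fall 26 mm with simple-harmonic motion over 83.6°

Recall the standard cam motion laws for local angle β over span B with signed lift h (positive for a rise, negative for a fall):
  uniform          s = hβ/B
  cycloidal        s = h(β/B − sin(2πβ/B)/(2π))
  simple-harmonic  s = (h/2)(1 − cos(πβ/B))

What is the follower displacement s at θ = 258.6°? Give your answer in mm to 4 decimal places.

seg 1 [0°–21.4°] cycloidal, h=24: full span → s += 24 → s = 24.0000
seg 2 [21.4°–62.6°] uniform, h=15: full span → s += 15 → s = 39.0000
seg 3 [62.6°–145.3°] dwell: s stays 39.0000
seg 4 [145.3°–204.8°] cycloidal, h=6: full span → s += 6 → s = 45.0000
seg 5 [204.8°–276.4°] simple-harmonic, h=-6: θ=258.6° here. β=53.8, B=71.6. -6/2·(1 − cos(π·0.7514)) = -5.1306 → s = 39.8694

39.8694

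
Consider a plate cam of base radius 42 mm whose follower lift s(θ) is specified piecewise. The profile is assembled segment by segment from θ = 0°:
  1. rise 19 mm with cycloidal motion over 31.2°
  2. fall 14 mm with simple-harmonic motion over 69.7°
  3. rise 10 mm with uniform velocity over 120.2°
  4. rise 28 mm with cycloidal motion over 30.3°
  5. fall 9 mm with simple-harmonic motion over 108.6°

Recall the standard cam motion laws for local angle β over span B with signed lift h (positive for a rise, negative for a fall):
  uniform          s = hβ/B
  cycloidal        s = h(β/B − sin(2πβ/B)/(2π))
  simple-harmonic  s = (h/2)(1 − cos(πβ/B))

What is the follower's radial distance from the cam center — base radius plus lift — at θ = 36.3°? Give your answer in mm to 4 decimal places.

seg 1 [0°–31.2°] cycloidal, h=19: full span → s += 19 → s = 19.0000
seg 2 [31.2°–100.9°] simple-harmonic, h=-14: θ=36.3° here. β=5.1, B=69.7. -14/2·(1 − cos(π·0.0732)) = -0.1841 → s = 18.8159
radial distance = base radius + s = 42 + 18.8159 = 60.8159

60.8159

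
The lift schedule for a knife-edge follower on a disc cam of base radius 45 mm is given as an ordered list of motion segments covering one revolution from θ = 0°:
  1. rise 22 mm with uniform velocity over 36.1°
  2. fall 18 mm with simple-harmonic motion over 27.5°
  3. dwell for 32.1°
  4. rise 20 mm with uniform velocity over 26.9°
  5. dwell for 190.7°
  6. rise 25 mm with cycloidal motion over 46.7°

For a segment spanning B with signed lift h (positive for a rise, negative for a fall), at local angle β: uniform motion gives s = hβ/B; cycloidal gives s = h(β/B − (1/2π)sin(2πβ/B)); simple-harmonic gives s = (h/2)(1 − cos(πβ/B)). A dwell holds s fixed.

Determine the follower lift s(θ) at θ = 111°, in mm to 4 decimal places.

seg 1 [0°–36.1°] uniform, h=22: full span → s += 22 → s = 22.0000
seg 2 [36.1°–63.6°] simple-harmonic, h=-18: full span → s += -18 → s = 4.0000
seg 3 [63.6°–95.7°] dwell: s stays 4.0000
seg 4 [95.7°–122.6°] uniform, h=20: θ=111° here. β=15.3, B=26.9. 20·15.3/26.9 = 11.3755 → s = 15.3755

15.3755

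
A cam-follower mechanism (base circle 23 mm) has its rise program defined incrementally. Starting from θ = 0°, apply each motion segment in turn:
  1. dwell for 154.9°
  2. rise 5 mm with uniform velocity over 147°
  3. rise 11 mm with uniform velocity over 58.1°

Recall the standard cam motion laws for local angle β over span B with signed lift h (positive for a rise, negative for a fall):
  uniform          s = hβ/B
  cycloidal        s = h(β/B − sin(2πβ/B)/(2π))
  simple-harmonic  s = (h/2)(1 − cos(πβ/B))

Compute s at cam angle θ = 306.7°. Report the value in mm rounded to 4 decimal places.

seg 1 [0°–154.9°] dwell: s stays 0.0000
seg 2 [154.9°–301.9°] uniform, h=5: full span → s += 5 → s = 5.0000
seg 3 [301.9°–360°] uniform, h=11: θ=306.7° here. β=4.8, B=58.1. 11·4.8/58.1 = 0.9088 → s = 5.9088

5.9088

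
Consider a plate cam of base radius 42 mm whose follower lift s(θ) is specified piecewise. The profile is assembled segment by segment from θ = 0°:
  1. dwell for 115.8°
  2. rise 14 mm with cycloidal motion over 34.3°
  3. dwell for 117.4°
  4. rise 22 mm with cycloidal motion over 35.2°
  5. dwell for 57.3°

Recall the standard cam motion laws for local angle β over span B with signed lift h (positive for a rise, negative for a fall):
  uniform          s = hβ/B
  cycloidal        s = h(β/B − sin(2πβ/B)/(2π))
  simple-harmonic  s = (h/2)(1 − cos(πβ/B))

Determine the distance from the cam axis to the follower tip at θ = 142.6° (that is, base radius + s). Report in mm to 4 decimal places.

seg 1 [0°–115.8°] dwell: s stays 0.0000
seg 2 [115.8°–150.1°] cycloidal, h=14: θ=142.6° here. β=26.8, B=34.3. 14·(0.7813 − sin(2π·0.7813)/(2π)) = 13.1239 → s = 13.1239
radial distance = base radius + s = 42 + 13.1239 = 55.1239

55.1239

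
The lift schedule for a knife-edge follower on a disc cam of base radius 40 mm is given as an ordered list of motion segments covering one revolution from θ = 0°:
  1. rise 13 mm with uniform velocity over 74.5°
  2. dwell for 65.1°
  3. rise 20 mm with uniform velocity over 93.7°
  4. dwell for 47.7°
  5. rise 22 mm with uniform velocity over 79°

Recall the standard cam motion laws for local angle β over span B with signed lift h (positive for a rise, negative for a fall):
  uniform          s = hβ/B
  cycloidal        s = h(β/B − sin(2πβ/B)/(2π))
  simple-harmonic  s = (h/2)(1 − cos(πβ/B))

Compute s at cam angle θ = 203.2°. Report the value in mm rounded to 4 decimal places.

seg 1 [0°–74.5°] uniform, h=13: full span → s += 13 → s = 13.0000
seg 2 [74.5°–139.6°] dwell: s stays 13.0000
seg 3 [139.6°–233.3°] uniform, h=20: θ=203.2° here. β=63.6, B=93.7. 20·63.6/93.7 = 13.5752 → s = 26.5752

26.5752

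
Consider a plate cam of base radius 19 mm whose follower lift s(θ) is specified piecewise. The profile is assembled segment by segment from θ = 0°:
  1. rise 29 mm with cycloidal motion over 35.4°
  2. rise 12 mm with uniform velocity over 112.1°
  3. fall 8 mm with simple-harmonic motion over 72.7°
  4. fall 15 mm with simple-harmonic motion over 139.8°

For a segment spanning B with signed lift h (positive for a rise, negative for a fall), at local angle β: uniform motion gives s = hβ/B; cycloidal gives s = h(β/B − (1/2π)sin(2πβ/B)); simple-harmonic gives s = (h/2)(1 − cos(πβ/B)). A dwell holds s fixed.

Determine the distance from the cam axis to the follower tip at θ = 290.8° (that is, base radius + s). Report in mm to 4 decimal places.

seg 1 [0°–35.4°] cycloidal, h=29: full span → s += 29 → s = 29.0000
seg 2 [35.4°–147.5°] uniform, h=12: full span → s += 12 → s = 41.0000
seg 3 [147.5°–220.2°] simple-harmonic, h=-8: full span → s += -8 → s = 33.0000
seg 4 [220.2°–360°] simple-harmonic, h=-15: θ=290.8° here. β=70.6, B=139.8. -15/2·(1 − cos(π·0.5050)) = -7.6180 → s = 25.3820
radial distance = base radius + s = 19 + 25.3820 = 44.3820

44.3820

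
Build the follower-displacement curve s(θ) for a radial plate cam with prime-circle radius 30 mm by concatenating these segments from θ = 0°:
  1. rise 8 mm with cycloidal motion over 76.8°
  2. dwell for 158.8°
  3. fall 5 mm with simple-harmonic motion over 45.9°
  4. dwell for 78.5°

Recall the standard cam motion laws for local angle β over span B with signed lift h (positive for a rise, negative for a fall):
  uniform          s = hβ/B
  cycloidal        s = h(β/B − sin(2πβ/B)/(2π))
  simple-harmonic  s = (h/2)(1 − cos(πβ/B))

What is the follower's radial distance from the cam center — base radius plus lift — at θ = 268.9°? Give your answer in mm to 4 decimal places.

seg 1 [0°–76.8°] cycloidal, h=8: full span → s += 8 → s = 8.0000
seg 2 [76.8°–235.6°] dwell: s stays 8.0000
seg 3 [235.6°–281.5°] simple-harmonic, h=-5: θ=268.9° here. β=33.3, B=45.9. -5/2·(1 − cos(π·0.7255)) = -4.1265 → s = 3.8735
radial distance = base radius + s = 30 + 3.8735 = 33.8735

33.8735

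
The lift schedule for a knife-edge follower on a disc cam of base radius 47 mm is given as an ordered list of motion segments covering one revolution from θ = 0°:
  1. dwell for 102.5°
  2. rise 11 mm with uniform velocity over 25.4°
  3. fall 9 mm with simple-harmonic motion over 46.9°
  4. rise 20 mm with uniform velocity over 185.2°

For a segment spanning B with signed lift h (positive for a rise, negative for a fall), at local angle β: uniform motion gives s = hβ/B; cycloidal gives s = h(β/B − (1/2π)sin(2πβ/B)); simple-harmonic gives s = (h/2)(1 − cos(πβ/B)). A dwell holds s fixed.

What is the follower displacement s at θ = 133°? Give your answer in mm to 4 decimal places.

seg 1 [0°–102.5°] dwell: s stays 0.0000
seg 2 [102.5°–127.9°] uniform, h=11: full span → s += 11 → s = 11.0000
seg 3 [127.9°–174.8°] simple-harmonic, h=-9: θ=133° here. β=5.1, B=46.9. -9/2·(1 − cos(π·0.1087)) = -0.2600 → s = 10.7400

10.7400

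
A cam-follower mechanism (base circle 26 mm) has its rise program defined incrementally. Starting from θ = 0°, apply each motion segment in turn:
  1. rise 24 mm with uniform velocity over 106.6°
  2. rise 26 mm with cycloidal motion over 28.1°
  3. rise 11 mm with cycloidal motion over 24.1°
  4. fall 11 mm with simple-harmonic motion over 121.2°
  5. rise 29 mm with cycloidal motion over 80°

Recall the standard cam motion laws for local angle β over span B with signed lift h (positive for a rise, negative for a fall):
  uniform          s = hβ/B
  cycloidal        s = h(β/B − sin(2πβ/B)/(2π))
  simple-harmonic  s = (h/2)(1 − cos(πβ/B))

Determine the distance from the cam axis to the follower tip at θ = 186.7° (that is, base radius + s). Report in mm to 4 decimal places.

seg 1 [0°–106.6°] uniform, h=24: full span → s += 24 → s = 24.0000
seg 2 [106.6°–134.7°] cycloidal, h=26: full span → s += 26 → s = 50.0000
seg 3 [134.7°–158.8°] cycloidal, h=11: full span → s += 11 → s = 61.0000
seg 4 [158.8°–280°] simple-harmonic, h=-11: θ=186.7° here. β=27.9, B=121.2. -11/2·(1 − cos(π·0.2302)) = -1.3767 → s = 59.6233
radial distance = base radius + s = 26 + 59.6233 = 85.6233

85.6233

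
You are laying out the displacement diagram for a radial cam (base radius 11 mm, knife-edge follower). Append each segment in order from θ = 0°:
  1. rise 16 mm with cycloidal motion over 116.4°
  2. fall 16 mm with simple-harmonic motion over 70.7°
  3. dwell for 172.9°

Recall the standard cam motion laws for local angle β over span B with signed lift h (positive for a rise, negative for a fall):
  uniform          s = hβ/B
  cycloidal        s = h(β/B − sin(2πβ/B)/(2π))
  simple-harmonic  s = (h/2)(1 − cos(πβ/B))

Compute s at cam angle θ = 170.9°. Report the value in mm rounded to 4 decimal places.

seg 1 [0°–116.4°] cycloidal, h=16: full span → s += 16 → s = 16.0000
seg 2 [116.4°–187.1°] simple-harmonic, h=-16: θ=170.9° here. β=54.5, B=70.7. -16/2·(1 − cos(π·0.7709)) = -14.0152 → s = 1.9848

1.9848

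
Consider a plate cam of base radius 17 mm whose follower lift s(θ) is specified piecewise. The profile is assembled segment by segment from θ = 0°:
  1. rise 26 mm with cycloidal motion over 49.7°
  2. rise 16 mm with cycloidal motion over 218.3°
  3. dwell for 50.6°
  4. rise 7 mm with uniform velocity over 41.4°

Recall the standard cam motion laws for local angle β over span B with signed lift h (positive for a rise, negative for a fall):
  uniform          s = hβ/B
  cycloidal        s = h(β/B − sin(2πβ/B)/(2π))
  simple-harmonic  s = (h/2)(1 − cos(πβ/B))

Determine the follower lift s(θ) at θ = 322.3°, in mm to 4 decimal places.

seg 1 [0°–49.7°] cycloidal, h=26: full span → s += 26 → s = 26.0000
seg 2 [49.7°–268°] cycloidal, h=16: full span → s += 16 → s = 42.0000
seg 3 [268°–318.6°] dwell: s stays 42.0000
seg 4 [318.6°–360°] uniform, h=7: θ=322.3° here. β=3.7, B=41.4. 7·3.7/41.4 = 0.6256 → s = 42.6256

42.6256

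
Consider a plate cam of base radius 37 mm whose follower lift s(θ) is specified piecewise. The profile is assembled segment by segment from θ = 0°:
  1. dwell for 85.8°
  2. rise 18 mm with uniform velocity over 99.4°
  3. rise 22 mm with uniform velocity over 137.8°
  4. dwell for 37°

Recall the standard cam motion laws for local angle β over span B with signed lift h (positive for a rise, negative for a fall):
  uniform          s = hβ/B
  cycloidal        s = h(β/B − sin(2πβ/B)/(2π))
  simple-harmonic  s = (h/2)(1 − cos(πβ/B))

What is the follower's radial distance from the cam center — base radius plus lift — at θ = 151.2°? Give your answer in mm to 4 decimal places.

seg 1 [0°–85.8°] dwell: s stays 0.0000
seg 2 [85.8°–185.2°] uniform, h=18: θ=151.2° here. β=65.4, B=99.4. 18·65.4/99.4 = 11.8431 → s = 11.8431
radial distance = base radius + s = 37 + 11.8431 = 48.8431

48.8431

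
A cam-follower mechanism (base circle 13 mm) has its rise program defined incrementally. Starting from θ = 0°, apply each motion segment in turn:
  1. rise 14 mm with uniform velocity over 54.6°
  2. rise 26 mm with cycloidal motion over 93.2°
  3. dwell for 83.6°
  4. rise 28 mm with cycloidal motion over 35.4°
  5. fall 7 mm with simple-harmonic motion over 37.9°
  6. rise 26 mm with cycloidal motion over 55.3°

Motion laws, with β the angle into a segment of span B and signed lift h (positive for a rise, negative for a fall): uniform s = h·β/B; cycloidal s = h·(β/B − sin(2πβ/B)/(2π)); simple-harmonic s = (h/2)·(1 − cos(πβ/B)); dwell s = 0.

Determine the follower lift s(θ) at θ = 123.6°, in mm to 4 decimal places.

seg 1 [0°–54.6°] uniform, h=14: full span → s += 14 → s = 14.0000
seg 2 [54.6°–147.8°] cycloidal, h=26: θ=123.6° here. β=69, B=93.2. 26·(0.7403 − sin(2π·0.7403)/(2π)) = 23.3793 → s = 37.3793

37.3793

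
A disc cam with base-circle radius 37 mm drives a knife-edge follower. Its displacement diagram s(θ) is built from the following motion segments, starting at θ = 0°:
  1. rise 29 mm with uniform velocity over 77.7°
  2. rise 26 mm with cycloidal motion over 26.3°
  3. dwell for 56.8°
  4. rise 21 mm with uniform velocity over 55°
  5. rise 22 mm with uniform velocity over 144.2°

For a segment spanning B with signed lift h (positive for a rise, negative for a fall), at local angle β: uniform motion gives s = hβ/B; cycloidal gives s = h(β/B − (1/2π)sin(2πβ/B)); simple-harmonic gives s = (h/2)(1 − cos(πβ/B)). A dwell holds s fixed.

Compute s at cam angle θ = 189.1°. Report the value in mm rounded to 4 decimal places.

seg 1 [0°–77.7°] uniform, h=29: full span → s += 29 → s = 29.0000
seg 2 [77.7°–104°] cycloidal, h=26: full span → s += 26 → s = 55.0000
seg 3 [104°–160.8°] dwell: s stays 55.0000
seg 4 [160.8°–215.8°] uniform, h=21: θ=189.1° here. β=28.3, B=55. 21·28.3/55 = 10.8055 → s = 65.8055

65.8055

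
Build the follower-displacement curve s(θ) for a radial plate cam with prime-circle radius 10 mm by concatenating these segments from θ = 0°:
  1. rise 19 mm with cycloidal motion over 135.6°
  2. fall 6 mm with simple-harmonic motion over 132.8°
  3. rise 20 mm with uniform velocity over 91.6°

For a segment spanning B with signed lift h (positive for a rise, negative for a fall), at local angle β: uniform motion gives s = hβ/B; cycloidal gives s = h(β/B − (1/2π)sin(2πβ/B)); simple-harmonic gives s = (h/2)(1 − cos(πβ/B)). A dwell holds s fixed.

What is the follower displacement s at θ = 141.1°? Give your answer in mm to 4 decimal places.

seg 1 [0°–135.6°] cycloidal, h=19: full span → s += 19 → s = 19.0000
seg 2 [135.6°–268.4°] simple-harmonic, h=-6: θ=141.1° here. β=5.5, B=132.8. -6/2·(1 − cos(π·0.0414)) = -0.0254 → s = 18.9746

18.9746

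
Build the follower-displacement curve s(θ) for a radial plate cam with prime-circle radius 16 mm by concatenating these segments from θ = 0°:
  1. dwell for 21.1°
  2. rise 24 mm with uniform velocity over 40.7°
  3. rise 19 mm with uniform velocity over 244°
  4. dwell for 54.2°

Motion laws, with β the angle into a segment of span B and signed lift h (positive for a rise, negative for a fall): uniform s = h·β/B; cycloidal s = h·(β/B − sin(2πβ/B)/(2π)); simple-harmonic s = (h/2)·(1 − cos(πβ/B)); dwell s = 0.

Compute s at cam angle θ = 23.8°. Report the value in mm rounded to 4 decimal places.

seg 1 [0°–21.1°] dwell: s stays 0.0000
seg 2 [21.1°–61.8°] uniform, h=24: θ=23.8° here. β=2.7, B=40.7. 24·2.7/40.7 = 1.5921 → s = 1.5921

1.5921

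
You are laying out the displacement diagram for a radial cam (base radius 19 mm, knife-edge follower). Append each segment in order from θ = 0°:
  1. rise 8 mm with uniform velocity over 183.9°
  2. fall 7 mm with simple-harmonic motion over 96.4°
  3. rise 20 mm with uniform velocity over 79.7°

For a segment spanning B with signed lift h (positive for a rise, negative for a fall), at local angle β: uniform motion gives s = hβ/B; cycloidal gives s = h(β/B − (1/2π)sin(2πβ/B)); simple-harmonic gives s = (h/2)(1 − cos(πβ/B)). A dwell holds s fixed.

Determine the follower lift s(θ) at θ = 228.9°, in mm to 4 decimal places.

seg 1 [0°–183.9°] uniform, h=8: full span → s += 8 → s = 8.0000
seg 2 [183.9°–280.3°] simple-harmonic, h=-7: θ=228.9° here. β=45, B=96.4. -7/2·(1 − cos(π·0.4668)) = -3.1357 → s = 4.8643

4.8643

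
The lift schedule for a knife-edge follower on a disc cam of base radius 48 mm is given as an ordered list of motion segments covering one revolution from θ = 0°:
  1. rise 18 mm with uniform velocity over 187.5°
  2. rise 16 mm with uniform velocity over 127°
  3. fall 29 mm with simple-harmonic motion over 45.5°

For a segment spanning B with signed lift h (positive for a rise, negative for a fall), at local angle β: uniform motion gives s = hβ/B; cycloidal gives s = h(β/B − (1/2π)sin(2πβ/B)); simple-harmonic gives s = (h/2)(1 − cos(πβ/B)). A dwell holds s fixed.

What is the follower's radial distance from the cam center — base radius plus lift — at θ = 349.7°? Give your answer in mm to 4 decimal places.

seg 1 [0°–187.5°] uniform, h=18: full span → s += 18 → s = 18.0000
seg 2 [187.5°–314.5°] uniform, h=16: full span → s += 16 → s = 34.0000
seg 3 [314.5°–360°] simple-harmonic, h=-29: θ=349.7° here. β=35.2, B=45.5. -29/2·(1 − cos(π·0.7736)) = -25.4851 → s = 8.5149
radial distance = base radius + s = 48 + 8.5149 = 56.5149

56.5149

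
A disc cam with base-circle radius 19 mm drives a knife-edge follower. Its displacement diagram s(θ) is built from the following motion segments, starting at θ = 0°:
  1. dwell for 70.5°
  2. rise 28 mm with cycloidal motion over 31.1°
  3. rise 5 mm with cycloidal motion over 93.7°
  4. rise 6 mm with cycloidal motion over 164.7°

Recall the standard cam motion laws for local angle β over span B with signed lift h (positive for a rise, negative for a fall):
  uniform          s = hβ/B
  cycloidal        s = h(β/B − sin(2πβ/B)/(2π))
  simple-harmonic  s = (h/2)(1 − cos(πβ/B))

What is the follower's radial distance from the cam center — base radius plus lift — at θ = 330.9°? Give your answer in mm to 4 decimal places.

seg 1 [0°–70.5°] dwell: s stays 0.0000
seg 2 [70.5°–101.6°] cycloidal, h=28: full span → s += 28 → s = 28.0000
seg 3 [101.6°–195.3°] cycloidal, h=5: full span → s += 5 → s = 33.0000
seg 4 [195.3°–360°] cycloidal, h=6: θ=330.9° here. β=135.6, B=164.7. 6·(0.8233 − sin(2π·0.8233)/(2π)) = 5.7953 → s = 38.7953
radial distance = base radius + s = 19 + 38.7953 = 57.7953

57.7953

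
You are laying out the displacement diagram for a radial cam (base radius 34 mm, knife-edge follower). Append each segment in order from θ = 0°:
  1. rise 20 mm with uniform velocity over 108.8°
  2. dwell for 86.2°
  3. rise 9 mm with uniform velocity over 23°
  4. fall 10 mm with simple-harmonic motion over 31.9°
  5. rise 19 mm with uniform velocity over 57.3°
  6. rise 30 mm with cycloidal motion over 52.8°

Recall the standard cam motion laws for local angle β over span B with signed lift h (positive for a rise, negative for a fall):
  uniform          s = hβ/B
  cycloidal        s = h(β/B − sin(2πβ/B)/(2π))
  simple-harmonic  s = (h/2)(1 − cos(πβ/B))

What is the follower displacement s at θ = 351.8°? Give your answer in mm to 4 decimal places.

seg 1 [0°–108.8°] uniform, h=20: full span → s += 20 → s = 20.0000
seg 2 [108.8°–195°] dwell: s stays 20.0000
seg 3 [195°–218°] uniform, h=9: full span → s += 9 → s = 29.0000
seg 4 [218°–249.9°] simple-harmonic, h=-10: full span → s += -10 → s = 19.0000
seg 5 [249.9°–307.2°] uniform, h=19: full span → s += 19 → s = 38.0000
seg 6 [307.2°–360°] cycloidal, h=30: θ=351.8° here. β=44.6, B=52.8. 30·(0.8447 − sin(2π·0.8447)/(2π)) = 29.2950 → s = 67.2950

67.2950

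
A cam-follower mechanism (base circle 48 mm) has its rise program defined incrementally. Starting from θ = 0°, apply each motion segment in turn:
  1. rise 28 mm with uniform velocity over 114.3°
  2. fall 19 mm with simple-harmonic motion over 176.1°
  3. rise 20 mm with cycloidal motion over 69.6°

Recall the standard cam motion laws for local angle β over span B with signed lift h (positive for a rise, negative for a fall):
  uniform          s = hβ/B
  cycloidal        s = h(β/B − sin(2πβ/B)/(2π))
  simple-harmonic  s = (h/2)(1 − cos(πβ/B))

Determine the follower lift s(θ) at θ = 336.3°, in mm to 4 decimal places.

seg 1 [0°–114.3°] uniform, h=28: full span → s += 28 → s = 28.0000
seg 2 [114.3°–290.4°] simple-harmonic, h=-19: full span → s += -19 → s = 9.0000
seg 3 [290.4°–360°] cycloidal, h=20: θ=336.3° here. β=45.9, B=69.6. 20·(0.6595 − sin(2π·0.6595)/(2π)) = 15.8717 → s = 24.8717

24.8717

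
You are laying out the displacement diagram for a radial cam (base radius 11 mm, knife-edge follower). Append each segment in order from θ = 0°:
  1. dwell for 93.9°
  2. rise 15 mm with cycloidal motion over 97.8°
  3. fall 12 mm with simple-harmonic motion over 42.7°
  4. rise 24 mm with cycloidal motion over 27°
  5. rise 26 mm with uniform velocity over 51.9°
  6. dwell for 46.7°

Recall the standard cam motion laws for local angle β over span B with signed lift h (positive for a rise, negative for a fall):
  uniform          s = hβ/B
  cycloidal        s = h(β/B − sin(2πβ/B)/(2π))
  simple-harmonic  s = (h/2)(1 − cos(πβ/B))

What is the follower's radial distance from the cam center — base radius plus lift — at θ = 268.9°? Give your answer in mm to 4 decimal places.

seg 1 [0°–93.9°] dwell: s stays 0.0000
seg 2 [93.9°–191.7°] cycloidal, h=15: full span → s += 15 → s = 15.0000
seg 3 [191.7°–234.4°] simple-harmonic, h=-12: full span → s += -12 → s = 3.0000
seg 4 [234.4°–261.4°] cycloidal, h=24: full span → s += 24 → s = 27.0000
seg 5 [261.4°–313.3°] uniform, h=26: θ=268.9° here. β=7.5, B=51.9. 26·7.5/51.9 = 3.7572 → s = 30.7572
radial distance = base radius + s = 11 + 30.7572 = 41.7572

41.7572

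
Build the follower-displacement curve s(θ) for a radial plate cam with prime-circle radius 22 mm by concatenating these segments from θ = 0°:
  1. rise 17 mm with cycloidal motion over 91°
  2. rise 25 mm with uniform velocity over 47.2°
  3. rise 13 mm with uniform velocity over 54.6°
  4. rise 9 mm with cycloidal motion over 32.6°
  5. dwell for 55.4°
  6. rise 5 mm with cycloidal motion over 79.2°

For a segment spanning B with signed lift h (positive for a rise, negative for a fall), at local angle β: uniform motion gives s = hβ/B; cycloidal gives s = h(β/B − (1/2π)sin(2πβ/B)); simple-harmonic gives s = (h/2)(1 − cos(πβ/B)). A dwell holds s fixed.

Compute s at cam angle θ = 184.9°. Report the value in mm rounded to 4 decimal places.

seg 1 [0°–91°] cycloidal, h=17: full span → s += 17 → s = 17.0000
seg 2 [91°–138.2°] uniform, h=25: full span → s += 25 → s = 42.0000
seg 3 [138.2°–192.8°] uniform, h=13: θ=184.9° here. β=46.7, B=54.6. 13·46.7/54.6 = 11.1190 → s = 53.1190

53.1190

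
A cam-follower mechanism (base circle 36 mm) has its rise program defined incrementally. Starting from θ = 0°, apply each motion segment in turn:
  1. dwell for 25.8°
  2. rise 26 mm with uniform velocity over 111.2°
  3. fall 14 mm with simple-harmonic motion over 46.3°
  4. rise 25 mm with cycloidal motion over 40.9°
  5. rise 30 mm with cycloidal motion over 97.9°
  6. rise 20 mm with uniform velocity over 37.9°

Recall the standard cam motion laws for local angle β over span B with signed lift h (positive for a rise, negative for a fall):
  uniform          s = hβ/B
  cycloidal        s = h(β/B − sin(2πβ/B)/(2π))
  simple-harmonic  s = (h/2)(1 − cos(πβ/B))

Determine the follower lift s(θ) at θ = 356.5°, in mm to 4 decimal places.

seg 1 [0°–25.8°] dwell: s stays 0.0000
seg 2 [25.8°–137°] uniform, h=26: full span → s += 26 → s = 26.0000
seg 3 [137°–183.3°] simple-harmonic, h=-14: full span → s += -14 → s = 12.0000
seg 4 [183.3°–224.2°] cycloidal, h=25: full span → s += 25 → s = 37.0000
seg 5 [224.2°–322.1°] cycloidal, h=30: full span → s += 30 → s = 67.0000
seg 6 [322.1°–360°] uniform, h=20: θ=356.5° here. β=34.4, B=37.9. 20·34.4/37.9 = 18.1530 → s = 85.1530

85.1530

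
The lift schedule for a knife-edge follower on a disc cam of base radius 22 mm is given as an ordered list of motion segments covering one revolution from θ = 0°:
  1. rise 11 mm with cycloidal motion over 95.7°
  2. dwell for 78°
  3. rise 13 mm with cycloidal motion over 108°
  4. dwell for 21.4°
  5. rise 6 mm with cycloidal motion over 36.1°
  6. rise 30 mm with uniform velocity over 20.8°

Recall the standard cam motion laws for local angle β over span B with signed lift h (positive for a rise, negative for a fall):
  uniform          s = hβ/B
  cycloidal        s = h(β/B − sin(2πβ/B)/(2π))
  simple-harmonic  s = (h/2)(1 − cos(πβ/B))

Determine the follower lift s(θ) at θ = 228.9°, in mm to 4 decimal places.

seg 1 [0°–95.7°] cycloidal, h=11: full span → s += 11 → s = 11.0000
seg 2 [95.7°–173.7°] dwell: s stays 11.0000
seg 3 [173.7°–281.7°] cycloidal, h=13: θ=228.9° here. β=55.2, B=108. 13·(0.5111 − sin(2π·0.5111)/(2π)) = 6.7888 → s = 17.7888

17.7888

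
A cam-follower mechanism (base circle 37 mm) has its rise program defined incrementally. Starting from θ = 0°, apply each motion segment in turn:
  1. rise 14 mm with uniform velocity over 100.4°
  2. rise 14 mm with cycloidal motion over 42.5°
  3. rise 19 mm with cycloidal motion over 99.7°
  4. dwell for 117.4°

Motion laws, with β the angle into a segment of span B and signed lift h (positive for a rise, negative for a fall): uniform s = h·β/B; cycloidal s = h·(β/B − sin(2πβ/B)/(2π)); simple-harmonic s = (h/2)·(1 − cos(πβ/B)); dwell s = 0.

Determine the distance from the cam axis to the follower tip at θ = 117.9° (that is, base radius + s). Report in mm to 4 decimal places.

seg 1 [0°–100.4°] uniform, h=14: full span → s += 14 → s = 14.0000
seg 2 [100.4°–142.9°] cycloidal, h=14: θ=117.9° here. β=17.5, B=42.5. 14·(0.4118 − sin(2π·0.4118)/(2π)) = 4.5917 → s = 18.5917
radial distance = base radius + s = 37 + 18.5917 = 55.5917

55.5917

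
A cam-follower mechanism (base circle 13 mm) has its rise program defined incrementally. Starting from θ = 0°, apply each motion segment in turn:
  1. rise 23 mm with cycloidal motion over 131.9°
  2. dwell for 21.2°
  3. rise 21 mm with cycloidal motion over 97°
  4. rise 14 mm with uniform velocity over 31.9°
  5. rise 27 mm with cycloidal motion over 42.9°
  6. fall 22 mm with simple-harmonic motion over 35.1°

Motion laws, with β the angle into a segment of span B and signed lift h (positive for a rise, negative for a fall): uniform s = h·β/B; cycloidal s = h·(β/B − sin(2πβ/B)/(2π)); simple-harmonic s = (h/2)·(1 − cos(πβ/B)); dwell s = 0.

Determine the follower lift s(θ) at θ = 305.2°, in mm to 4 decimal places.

seg 1 [0°–131.9°] cycloidal, h=23: full span → s += 23 → s = 23.0000
seg 2 [131.9°–153.1°] dwell: s stays 23.0000
seg 3 [153.1°–250.1°] cycloidal, h=21: full span → s += 21 → s = 44.0000
seg 4 [250.1°–282°] uniform, h=14: full span → s += 14 → s = 58.0000
seg 5 [282°–324.9°] cycloidal, h=27: θ=305.2° here. β=23.2, B=42.9. 27·(0.5408 − sin(2π·0.5408)/(2π)) = 15.6908 → s = 73.6908

73.6908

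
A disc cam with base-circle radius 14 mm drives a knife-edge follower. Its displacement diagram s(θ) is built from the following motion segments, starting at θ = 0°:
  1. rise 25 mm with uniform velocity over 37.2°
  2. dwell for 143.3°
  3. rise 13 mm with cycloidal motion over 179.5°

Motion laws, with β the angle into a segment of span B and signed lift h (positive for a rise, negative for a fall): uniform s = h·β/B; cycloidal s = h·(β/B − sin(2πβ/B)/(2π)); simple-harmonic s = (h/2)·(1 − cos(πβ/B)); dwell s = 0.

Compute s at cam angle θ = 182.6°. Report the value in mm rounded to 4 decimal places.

seg 1 [0°–37.2°] uniform, h=25: full span → s += 25 → s = 25.0000
seg 2 [37.2°–180.5°] dwell: s stays 25.0000
seg 3 [180.5°–360°] cycloidal, h=13: θ=182.6° here. β=2.1, B=179.5. 13·(0.0117 − sin(2π·0.0117)/(2π)) = 0.0001 → s = 25.0001

25.0001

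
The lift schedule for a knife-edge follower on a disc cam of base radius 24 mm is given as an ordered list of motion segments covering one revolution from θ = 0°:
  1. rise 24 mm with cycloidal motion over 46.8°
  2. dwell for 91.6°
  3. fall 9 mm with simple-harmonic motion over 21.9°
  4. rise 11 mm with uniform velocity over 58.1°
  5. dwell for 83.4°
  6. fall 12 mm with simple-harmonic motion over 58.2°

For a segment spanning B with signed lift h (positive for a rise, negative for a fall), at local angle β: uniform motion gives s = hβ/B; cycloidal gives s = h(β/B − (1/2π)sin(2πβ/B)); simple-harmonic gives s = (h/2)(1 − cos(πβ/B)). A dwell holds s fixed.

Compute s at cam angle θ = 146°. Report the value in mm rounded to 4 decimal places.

seg 1 [0°–46.8°] cycloidal, h=24: full span → s += 24 → s = 24.0000
seg 2 [46.8°–138.4°] dwell: s stays 24.0000
seg 3 [138.4°–160.3°] simple-harmonic, h=-9: θ=146° here. β=7.6, B=21.9. -9/2·(1 − cos(π·0.3470)) = -2.4197 → s = 21.5803

21.5803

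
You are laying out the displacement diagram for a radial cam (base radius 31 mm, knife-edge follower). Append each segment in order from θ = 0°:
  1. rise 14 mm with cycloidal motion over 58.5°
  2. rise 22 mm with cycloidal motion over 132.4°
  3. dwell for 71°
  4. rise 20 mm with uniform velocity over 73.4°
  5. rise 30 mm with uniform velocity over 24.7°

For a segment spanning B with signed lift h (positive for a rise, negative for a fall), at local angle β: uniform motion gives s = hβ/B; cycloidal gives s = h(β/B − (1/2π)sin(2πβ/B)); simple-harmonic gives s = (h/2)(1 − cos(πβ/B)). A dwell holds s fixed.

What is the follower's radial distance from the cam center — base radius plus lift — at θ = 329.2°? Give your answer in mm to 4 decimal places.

seg 1 [0°–58.5°] cycloidal, h=14: full span → s += 14 → s = 14.0000
seg 2 [58.5°–190.9°] cycloidal, h=22: full span → s += 22 → s = 36.0000
seg 3 [190.9°–261.9°] dwell: s stays 36.0000
seg 4 [261.9°–335.3°] uniform, h=20: θ=329.2° here. β=67.3, B=73.4. 20·67.3/73.4 = 18.3379 → s = 54.3379
radial distance = base radius + s = 31 + 54.3379 = 85.3379

85.3379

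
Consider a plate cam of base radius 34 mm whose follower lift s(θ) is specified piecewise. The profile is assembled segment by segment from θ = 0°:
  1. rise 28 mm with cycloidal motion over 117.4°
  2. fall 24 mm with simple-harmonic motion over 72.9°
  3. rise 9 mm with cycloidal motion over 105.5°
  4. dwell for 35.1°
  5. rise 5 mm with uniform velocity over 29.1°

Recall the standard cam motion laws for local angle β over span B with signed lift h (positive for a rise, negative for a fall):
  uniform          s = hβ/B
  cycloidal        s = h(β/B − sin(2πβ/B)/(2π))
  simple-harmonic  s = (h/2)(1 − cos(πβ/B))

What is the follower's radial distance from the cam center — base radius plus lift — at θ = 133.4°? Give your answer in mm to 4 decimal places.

seg 1 [0°–117.4°] cycloidal, h=28: full span → s += 28 → s = 28.0000
seg 2 [117.4°–190.3°] simple-harmonic, h=-24: θ=133.4° here. β=16, B=72.9. -24/2·(1 − cos(π·0.2195)) = -2.7413 → s = 25.2587
radial distance = base radius + s = 34 + 25.2587 = 59.2587

59.2587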